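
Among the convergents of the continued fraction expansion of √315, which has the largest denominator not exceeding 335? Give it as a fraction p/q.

2538/143

√315 = [17; 1, 2, 1, 34, …] (period length 4).
Convergents:
  p_0/q_0 = 17/1
  p_1/q_1 = 18/1
  p_2/q_2 = 53/3
  p_3/q_3 = 71/4
  p_4/q_4 = 2467/139
  p_5/q_5 = 2538/143
  p_6/q_6 = 7543/425
q_5 = 143 ≤ 335 < 425 = q_6, so the answer is 2538/143.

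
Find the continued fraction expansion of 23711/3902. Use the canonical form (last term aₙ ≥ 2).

23711 = 6*3902 + 299
3902 = 13*299 + 15
299 = 19*15 + 14
15 = 1*14 + 1
14 = 14*1 + 0  (stop)
So 23711/3902 = [6; 13, 19, 1, 14].

[6; 13, 19, 1, 14]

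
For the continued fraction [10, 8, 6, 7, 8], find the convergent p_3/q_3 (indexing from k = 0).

3553/351

Using pₖ = aₖpₖ₋₁ + pₖ₋₂, qₖ = aₖqₖ₋₁ + qₖ₋₂ (with p₋₁=1, p₋₂=0, q₋₁=0, q₋₂=1):
  k=0: a=10, p=10, q=1
  k=1: a=8, p=81, q=8
  k=2: a=6, p=496, q=49
  k=3: a=7, p=3553, q=351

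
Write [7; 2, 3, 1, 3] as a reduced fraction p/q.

253/34

Using pₖ = aₖpₖ₋₁ + pₖ₋₂ and qₖ = aₖqₖ₋₁ + qₖ₋₂:
  k=0: a=7, p=7, q=1
  k=1: a=2, p=15, q=2
  k=2: a=3, p=52, q=7
  k=3: a=1, p=67, q=9
  k=4: a=3, p=253, q=34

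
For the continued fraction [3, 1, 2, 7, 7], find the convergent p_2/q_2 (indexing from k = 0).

Using pₖ = aₖpₖ₋₁ + pₖ₋₂, qₖ = aₖqₖ₋₁ + qₖ₋₂ (with p₋₁=1, p₋₂=0, q₋₁=0, q₋₂=1):
  k=0: a=3, p=3, q=1
  k=1: a=1, p=4, q=1
  k=2: a=2, p=11, q=3

11/3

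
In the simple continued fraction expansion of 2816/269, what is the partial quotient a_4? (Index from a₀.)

2

2816 = 10·269 + 126   →  a_0 = 10
269 = 2·126 + 17   →  a_1 = 2
126 = 7·17 + 7   →  a_2 = 7
17 = 2·7 + 3   →  a_3 = 2
7 = 2·3 + 1   →  a_4 = 2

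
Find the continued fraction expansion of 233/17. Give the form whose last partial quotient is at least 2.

[13; 1, 2, 2, 2]

233 = 13*17 + 12
17 = 1*12 + 5
12 = 2*5 + 2
5 = 2*2 + 1
2 = 2*1 + 0  (stop)
So 233/17 = [13; 1, 2, 2, 2].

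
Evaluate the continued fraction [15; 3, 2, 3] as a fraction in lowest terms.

Using pₖ = aₖpₖ₋₁ + pₖ₋₂ and qₖ = aₖqₖ₋₁ + qₖ₋₂:
  k=0: a=15, p=15, q=1
  k=1: a=3, p=46, q=3
  k=2: a=2, p=107, q=7
  k=3: a=3, p=367, q=24

367/24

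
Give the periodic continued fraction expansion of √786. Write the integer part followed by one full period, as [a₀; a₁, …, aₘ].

a₀ = ⌊√786⌋ = 28.

[28; 28, 56]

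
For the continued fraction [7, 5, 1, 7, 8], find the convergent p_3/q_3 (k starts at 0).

Using pₖ = aₖpₖ₋₁ + pₖ₋₂, qₖ = aₖqₖ₋₁ + qₖ₋₂ (with p₋₁=1, p₋₂=0, q₋₁=0, q₋₂=1):
  k=0: a=7, p=7, q=1
  k=1: a=5, p=36, q=5
  k=2: a=1, p=43, q=6
  k=3: a=7, p=337, q=47

337/47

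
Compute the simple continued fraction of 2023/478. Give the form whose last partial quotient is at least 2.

[4; 4, 3, 3, 1, 3, 2]

2023 = 4×478 + 111
478 = 4×111 + 34
111 = 3×34 + 9
34 = 3×9 + 7
9 = 1×7 + 2
7 = 3×2 + 1
2 = 2×1 + 0  (stop)
So 2023/478 = [4; 4, 3, 3, 1, 3, 2].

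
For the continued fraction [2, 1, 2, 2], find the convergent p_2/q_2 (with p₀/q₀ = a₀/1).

8/3

Using pₖ = aₖpₖ₋₁ + pₖ₋₂, qₖ = aₖqₖ₋₁ + qₖ₋₂ (with p₋₁=1, p₋₂=0, q₋₁=0, q₋₂=1):
  k=0: a=2, p=2, q=1
  k=1: a=1, p=3, q=1
  k=2: a=2, p=8, q=3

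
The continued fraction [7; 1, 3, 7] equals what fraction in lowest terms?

225/29

Fold from the inside: start with 7/1.
  3 + 1/7 = 22/7
  1 + 7/22 = 29/22
  7 + 22/29 = 225/29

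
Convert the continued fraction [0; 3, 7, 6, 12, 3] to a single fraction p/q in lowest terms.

Fold from the inside: start with 3/1.
  12 + 1/3 = 37/3
  6 + 3/37 = 225/37
  7 + 37/225 = 1612/225
  3 + 225/1612 = 5061/1612
  0 + 1612/5061 = 1612/5061

1612/5061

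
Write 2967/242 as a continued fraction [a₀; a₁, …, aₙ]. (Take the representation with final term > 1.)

2967 = 12·242 + 63
242 = 3·63 + 53
63 = 1·53 + 10
53 = 5·10 + 3
10 = 3·3 + 1
3 = 3·1 + 0  (stop)
So 2967/242 = [12; 3, 1, 5, 3, 3].

[12; 3, 1, 5, 3, 3]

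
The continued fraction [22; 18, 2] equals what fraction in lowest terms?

Fold from the inside: start with 2/1.
  18 + 1/2 = 37/2
  22 + 2/37 = 816/37

816/37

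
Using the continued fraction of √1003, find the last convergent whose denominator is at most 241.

6049/191

√1003 = [31; 1, 2, 31, 2, 1, 62, …] (period length 6).
Convergents:
  p_0/q_0 = 31/1
  p_1/q_1 = 32/1
  p_2/q_2 = 95/3
  p_3/q_3 = 2977/94
  p_4/q_4 = 6049/191
  p_5/q_5 = 9026/285
q_4 = 191 ≤ 241 < 285 = q_5, so the answer is 6049/191.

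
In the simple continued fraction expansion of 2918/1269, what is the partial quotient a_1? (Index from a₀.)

3

2918 = 2·1269 + 380   →  a_0 = 2
1269 = 3·380 + 129   →  a_1 = 3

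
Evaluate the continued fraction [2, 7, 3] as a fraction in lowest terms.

47/22

Using pₖ = aₖpₖ₋₁ + pₖ₋₂ and qₖ = aₖqₖ₋₁ + qₖ₋₂:
  k=0: a=2, p=2, q=1
  k=1: a=7, p=15, q=7
  k=2: a=3, p=47, q=22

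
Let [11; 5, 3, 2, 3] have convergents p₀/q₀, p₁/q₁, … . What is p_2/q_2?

179/16

Using pₖ = aₖpₖ₋₁ + pₖ₋₂, qₖ = aₖqₖ₋₁ + qₖ₋₂ (with p₋₁=1, p₋₂=0, q₋₁=0, q₋₂=1):
  k=0: a=11, p=11, q=1
  k=1: a=5, p=56, q=5
  k=2: a=3, p=179, q=16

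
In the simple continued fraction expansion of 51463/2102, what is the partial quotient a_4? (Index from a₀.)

51463 = 24·2102 + 1015   →  a_0 = 24
2102 = 2·1015 + 72   →  a_1 = 2
1015 = 14·72 + 7   →  a_2 = 14
72 = 10·7 + 2   →  a_3 = 10
7 = 3·2 + 1   →  a_4 = 3

3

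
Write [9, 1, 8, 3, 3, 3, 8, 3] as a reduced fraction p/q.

Using pₖ = aₖpₖ₋₁ + pₖ₋₂ and qₖ = aₖqₖ₋₁ + qₖ₋₂:
  k=0: a=9, p=9, q=1
  k=1: a=1, p=10, q=1
  k=2: a=8, p=89, q=9
  k=3: a=3, p=277, q=28
  k=4: a=3, p=920, q=93
  k=5: a=3, p=3037, q=307
  k=6: a=8, p=25216, q=2549
  k=7: a=3, p=78685, q=7954

78685/7954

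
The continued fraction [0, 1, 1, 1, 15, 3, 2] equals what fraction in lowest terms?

Fold from the inside: start with 2/1.
  3 + 1/2 = 7/2
  15 + 2/7 = 107/7
  1 + 7/107 = 114/107
  1 + 107/114 = 221/114
  1 + 114/221 = 335/221
  0 + 221/335 = 221/335

221/335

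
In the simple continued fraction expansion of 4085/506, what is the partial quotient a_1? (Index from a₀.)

13

4085 = 8·506 + 37   →  a_0 = 8
506 = 13·37 + 25   →  a_1 = 13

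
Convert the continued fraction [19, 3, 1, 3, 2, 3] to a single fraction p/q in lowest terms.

Using pₖ = aₖpₖ₋₁ + pₖ₋₂ and qₖ = aₖqₖ₋₁ + qₖ₋₂:
  k=0: a=19, p=19, q=1
  k=1: a=3, p=58, q=3
  k=2: a=1, p=77, q=4
  k=3: a=3, p=289, q=15
  k=4: a=2, p=655, q=34
  k=5: a=3, p=2254, q=117

2254/117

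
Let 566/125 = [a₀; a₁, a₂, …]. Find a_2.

566 = 4·125 + 66   →  a_0 = 4
125 = 1·66 + 59   →  a_1 = 1
66 = 1·59 + 7   →  a_2 = 1

1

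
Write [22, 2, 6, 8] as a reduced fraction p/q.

2381/106

Using pₖ = aₖpₖ₋₁ + pₖ₋₂ and qₖ = aₖqₖ₋₁ + qₖ₋₂:
  k=0: a=22, p=22, q=1
  k=1: a=2, p=45, q=2
  k=2: a=6, p=292, q=13
  k=3: a=8, p=2381, q=106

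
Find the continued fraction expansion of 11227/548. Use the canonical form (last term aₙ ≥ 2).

11227 = 20×548 + 267
548 = 2×267 + 14
267 = 19×14 + 1
14 = 14×1 + 0  (stop)
So 11227/548 = [20; 2, 19, 14].

[20; 2, 19, 14]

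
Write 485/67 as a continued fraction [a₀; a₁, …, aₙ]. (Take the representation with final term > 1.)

[7; 4, 5, 3]

485 = 7*67 + 16
67 = 4*16 + 3
16 = 5*3 + 1
3 = 3*1 + 0  (stop)
So 485/67 = [7; 4, 5, 3].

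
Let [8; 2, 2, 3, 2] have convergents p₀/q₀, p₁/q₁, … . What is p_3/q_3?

Using pₖ = aₖpₖ₋₁ + pₖ₋₂, qₖ = aₖqₖ₋₁ + qₖ₋₂ (with p₋₁=1, p₋₂=0, q₋₁=0, q₋₂=1):
  k=0: a=8, p=8, q=1
  k=1: a=2, p=17, q=2
  k=2: a=2, p=42, q=5
  k=3: a=3, p=143, q=17

143/17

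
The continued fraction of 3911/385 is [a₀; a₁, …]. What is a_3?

4

3911 = 10·385 + 61   →  a_0 = 10
385 = 6·61 + 19   →  a_1 = 6
61 = 3·19 + 4   →  a_2 = 3
19 = 4·4 + 3   →  a_3 = 4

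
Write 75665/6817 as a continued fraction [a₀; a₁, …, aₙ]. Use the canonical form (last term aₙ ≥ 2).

75665 = 11·6817 + 678
6817 = 10·678 + 37
678 = 18·37 + 12
37 = 3·12 + 1
12 = 12·1 + 0  (stop)
So 75665/6817 = [11; 10, 18, 3, 12].

[11; 10, 18, 3, 12]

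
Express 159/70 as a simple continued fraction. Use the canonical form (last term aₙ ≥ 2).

[2; 3, 1, 2, 6]

159 = 2*70 + 19
70 = 3*19 + 13
19 = 1*13 + 6
13 = 2*6 + 1
6 = 6*1 + 0  (stop)
So 159/70 = [2; 3, 1, 2, 6].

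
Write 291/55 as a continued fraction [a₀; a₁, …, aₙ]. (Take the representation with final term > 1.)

291 = 5·55 + 16
55 = 3·16 + 7
16 = 2·7 + 2
7 = 3·2 + 1
2 = 2·1 + 0  (stop)
So 291/55 = [5; 3, 2, 3, 2].

[5; 3, 2, 3, 2]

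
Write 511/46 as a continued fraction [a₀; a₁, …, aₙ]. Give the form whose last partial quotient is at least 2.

511 = 11·46 + 5
46 = 9·5 + 1
5 = 5·1 + 0  (stop)
So 511/46 = [11; 9, 5].

[11; 9, 5]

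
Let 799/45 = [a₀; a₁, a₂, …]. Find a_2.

3

799 = 17·45 + 34   →  a_0 = 17
45 = 1·34 + 11   →  a_1 = 1
34 = 3·11 + 1   →  a_2 = 3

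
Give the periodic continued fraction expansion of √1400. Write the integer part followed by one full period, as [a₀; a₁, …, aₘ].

a₀ = ⌊√1400⌋ = 37.
With m₀=0, d₀=1 and mₖ₊₁ = dₖaₖ − mₖ, dₖ₊₁ = (n − mₖ₊₁²)/dₖ, aₖ₊₁ = ⌊(a₀+mₖ₊₁)/dₖ₊₁⌋:
  k=1: m=37, d=31, a=2
  k=2: m=25, d=25, a=2
  k=3: m=25, d=31, a=2
  k=4: m=37, d=1, a=74
d=1 and a=2a₀=74 at k=4, so the next step gives (m, d) = (37, 31) again — its k=1 value — and the period has length 4.

[37; 2, 2, 2, 74]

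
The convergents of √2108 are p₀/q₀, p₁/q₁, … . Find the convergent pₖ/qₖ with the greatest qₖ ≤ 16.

505/11

√2108 = [45; 1, 10, 2, 22, 2, 10, 1, 90, …] (period length 8).
Convergents:
  p_0/q_0 = 45/1
  p_1/q_1 = 46/1
  p_2/q_2 = 505/11
  p_3/q_3 = 1056/23
q_2 = 11 ≤ 16 < 23 = q_3, so the answer is 505/11.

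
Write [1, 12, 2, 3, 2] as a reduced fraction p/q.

215/199

Using pₖ = aₖpₖ₋₁ + pₖ₋₂ and qₖ = aₖqₖ₋₁ + qₖ₋₂:
  k=0: a=1, p=1, q=1
  k=1: a=12, p=13, q=12
  k=2: a=2, p=27, q=25
  k=3: a=3, p=94, q=87
  k=4: a=2, p=215, q=199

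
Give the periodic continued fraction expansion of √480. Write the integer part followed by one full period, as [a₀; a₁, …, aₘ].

[21; 1, 9, 1, 42]

a₀ = ⌊√480⌋ = 21.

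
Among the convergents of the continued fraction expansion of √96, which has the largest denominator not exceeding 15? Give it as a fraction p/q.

√96 = [9; 1, 3, 1, 18, …] (period length 4).
Convergents:
  p_0/q_0 = 9/1
  p_1/q_1 = 10/1
  p_2/q_2 = 39/4
  p_3/q_3 = 49/5
  p_4/q_4 = 921/94
q_3 = 5 ≤ 15 < 94 = q_4, so the answer is 49/5.

49/5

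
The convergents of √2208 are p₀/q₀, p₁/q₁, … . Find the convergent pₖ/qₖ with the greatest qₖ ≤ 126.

√2208 = [46; 1, 92, …] (period length 2).
Convergents:
  p_0/q_0 = 46/1
  p_1/q_1 = 47/1
  p_2/q_2 = 4370/93
  p_3/q_3 = 4417/94
  p_4/q_4 = 410734/8741
q_3 = 94 ≤ 126 < 8741 = q_4, so the answer is 4417/94.

4417/94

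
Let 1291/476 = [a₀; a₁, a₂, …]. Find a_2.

2

1291 = 2·476 + 339   →  a_0 = 2
476 = 1·339 + 137   →  a_1 = 1
339 = 2·137 + 65   →  a_2 = 2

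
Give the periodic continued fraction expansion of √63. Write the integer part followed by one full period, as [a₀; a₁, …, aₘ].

[7; 1, 14]

a₀ = ⌊√63⌋ = 7.
With m₀=0, d₀=1 and mₖ₊₁ = dₖaₖ − mₖ, dₖ₊₁ = (n − mₖ₊₁²)/dₖ, aₖ₊₁ = ⌊(a₀+mₖ₊₁)/dₖ₊₁⌋:
  k=1: m=7, d=14, a=1
  k=2: m=7, d=1, a=14
d=1 and a=2a₀=14 at k=2, so the next step gives (m, d) = (7, 14) again — its k=1 value — and the period has length 2.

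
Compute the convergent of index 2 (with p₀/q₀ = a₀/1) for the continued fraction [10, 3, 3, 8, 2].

Using pₖ = aₖpₖ₋₁ + pₖ₋₂, qₖ = aₖqₖ₋₁ + qₖ₋₂ (with p₋₁=1, p₋₂=0, q₋₁=0, q₋₂=1):
  k=0: a=10, p=10, q=1
  k=1: a=3, p=31, q=3
  k=2: a=3, p=103, q=10

103/10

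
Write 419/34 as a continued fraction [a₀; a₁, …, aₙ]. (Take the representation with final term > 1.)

419 = 12*34 + 11
34 = 3*11 + 1
11 = 11*1 + 0  (stop)
So 419/34 = [12; 3, 11].

[12; 3, 11]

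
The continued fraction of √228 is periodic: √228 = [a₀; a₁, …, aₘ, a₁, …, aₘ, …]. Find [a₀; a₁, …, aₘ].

a₀ = ⌊√228⌋ = 15.
With m₀=0, d₀=1 and mₖ₊₁ = dₖaₖ − mₖ, dₖ₊₁ = (n − mₖ₊₁²)/dₖ, aₖ₊₁ = ⌊(a₀+mₖ₊₁)/dₖ₊₁⌋:
  k=1: m=15, d=3, a=10
  k=2: m=15, d=1, a=30
d=1 and a=2a₀=30 at k=2, so the next step gives (m, d) = (15, 3) again — its k=1 value — and the period has length 2.

[15; 10, 30]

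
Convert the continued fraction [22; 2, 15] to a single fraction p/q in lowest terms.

697/31

Using pₖ = aₖpₖ₋₁ + pₖ₋₂ and qₖ = aₖqₖ₋₁ + qₖ₋₂:
  k=0: a=22, p=22, q=1
  k=1: a=2, p=45, q=2
  k=2: a=15, p=697, q=31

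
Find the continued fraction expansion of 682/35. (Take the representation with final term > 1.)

682 = 19×35 + 17
35 = 2×17 + 1
17 = 17×1 + 0  (stop)
So 682/35 = [19; 2, 17].

[19; 2, 17]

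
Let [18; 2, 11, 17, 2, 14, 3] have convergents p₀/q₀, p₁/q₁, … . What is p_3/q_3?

7262/393

Using pₖ = aₖpₖ₋₁ + pₖ₋₂, qₖ = aₖqₖ₋₁ + qₖ₋₂ (with p₋₁=1, p₋₂=0, q₋₁=0, q₋₂=1):
  k=0: a=18, p=18, q=1
  k=1: a=2, p=37, q=2
  k=2: a=11, p=425, q=23
  k=3: a=17, p=7262, q=393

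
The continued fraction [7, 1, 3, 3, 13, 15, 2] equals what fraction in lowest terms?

Fold from the inside: start with 2/1.
  15 + 1/2 = 31/2
  13 + 2/31 = 405/31
  3 + 31/405 = 1246/405
  3 + 405/1246 = 4143/1246
  1 + 1246/4143 = 5389/4143
  7 + 4143/5389 = 41866/5389

41866/5389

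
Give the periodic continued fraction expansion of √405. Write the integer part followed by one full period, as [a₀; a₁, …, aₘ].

[20; 8, 40]

a₀ = ⌊√405⌋ = 20.
With m₀=0, d₀=1 and mₖ₊₁ = dₖaₖ − mₖ, dₖ₊₁ = (n − mₖ₊₁²)/dₖ, aₖ₊₁ = ⌊(a₀+mₖ₊₁)/dₖ₊₁⌋:
  k=1: m=20, d=5, a=8
  k=2: m=20, d=1, a=40
d=1 and a=2a₀=40 at k=2, so the next step gives (m, d) = (20, 5) again — its k=1 value — and the period has length 2.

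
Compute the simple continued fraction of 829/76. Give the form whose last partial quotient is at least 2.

829 = 10·76 + 69
76 = 1·69 + 7
69 = 9·7 + 6
7 = 1·6 + 1
6 = 6·1 + 0  (stop)
So 829/76 = [10; 1, 9, 1, 6].

[10; 1, 9, 1, 6]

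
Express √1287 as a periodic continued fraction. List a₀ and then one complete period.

a₀ = ⌊√1287⌋ = 35.

[35; 1, 6, 1, 70]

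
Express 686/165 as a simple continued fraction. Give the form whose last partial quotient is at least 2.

[4; 6, 2, 1, 8]

686 = 4×165 + 26
165 = 6×26 + 9
26 = 2×9 + 8
9 = 1×8 + 1
8 = 8×1 + 0  (stop)
So 686/165 = [4; 6, 2, 1, 8].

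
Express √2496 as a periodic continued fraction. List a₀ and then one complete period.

[49; 1, 23, 1, 98]

a₀ = ⌊√2496⌋ = 49.
With m₀=0, d₀=1 and mₖ₊₁ = dₖaₖ − mₖ, dₖ₊₁ = (n − mₖ₊₁²)/dₖ, aₖ₊₁ = ⌊(a₀+mₖ₊₁)/dₖ₊₁⌋:
  k=1: m=49, d=95, a=1
  k=2: m=46, d=4, a=23
  k=3: m=46, d=95, a=1
  k=4: m=49, d=1, a=98
d=1 and a=2a₀=98 at k=4, so the next step gives (m, d) = (49, 95) again — its k=1 value — and the period has length 4.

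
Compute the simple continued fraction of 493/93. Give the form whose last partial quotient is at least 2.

[5; 3, 3, 9]

493 = 5×93 + 28
93 = 3×28 + 9
28 = 3×9 + 1
9 = 9×1 + 0  (stop)
So 493/93 = [5; 3, 3, 9].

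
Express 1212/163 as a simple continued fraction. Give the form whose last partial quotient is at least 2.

[7; 2, 3, 2, 1, 1, 1, 2]

1212 = 7*163 + 71
163 = 2*71 + 21
71 = 3*21 + 8
21 = 2*8 + 5
8 = 1*5 + 3
5 = 1*3 + 2
3 = 1*2 + 1
2 = 2*1 + 0  (stop)
So 1212/163 = [7; 2, 3, 2, 1, 1, 1, 2].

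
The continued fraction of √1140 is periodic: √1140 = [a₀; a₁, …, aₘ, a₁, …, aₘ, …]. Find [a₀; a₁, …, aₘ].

[33; 1, 3, 4, 3, 1, 66]

a₀ = ⌊√1140⌋ = 33.
With m₀=0, d₀=1 and mₖ₊₁ = dₖaₖ − mₖ, dₖ₊₁ = (n − mₖ₊₁²)/dₖ, aₖ₊₁ = ⌊(a₀+mₖ₊₁)/dₖ₊₁⌋:
  k=1: m=33, d=51, a=1
  k=2: m=18, d=16, a=3
  k=3: m=30, d=15, a=4
  k=4: m=30, d=16, a=3
  k=5: m=18, d=51, a=1
  k=6: m=33, d=1, a=66
d=1 and a=2a₀=66 at k=6, so the next step gives (m, d) = (33, 51) again — its k=1 value — and the period has length 6.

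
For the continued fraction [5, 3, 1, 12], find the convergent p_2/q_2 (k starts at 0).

Using pₖ = aₖpₖ₋₁ + pₖ₋₂, qₖ = aₖqₖ₋₁ + qₖ₋₂ (with p₋₁=1, p₋₂=0, q₋₁=0, q₋₂=1):
  k=0: a=5, p=5, q=1
  k=1: a=3, p=16, q=3
  k=2: a=1, p=21, q=4

21/4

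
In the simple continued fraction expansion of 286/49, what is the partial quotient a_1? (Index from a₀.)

286 = 5·49 + 41   →  a_0 = 5
49 = 1·41 + 8   →  a_1 = 1

1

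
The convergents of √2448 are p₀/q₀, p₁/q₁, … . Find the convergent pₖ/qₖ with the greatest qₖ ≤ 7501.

214385/4333

√2448 = [49; 2, 10, 2, 98, …] (period length 4).
Convergents:
  p_0/q_0 = 49/1
  p_1/q_1 = 99/2
  p_2/q_2 = 1039/21
  p_3/q_3 = 2177/44
  p_4/q_4 = 214385/4333
  p_5/q_5 = 430947/8710
q_4 = 4333 ≤ 7501 < 8710 = q_5, so the answer is 214385/4333.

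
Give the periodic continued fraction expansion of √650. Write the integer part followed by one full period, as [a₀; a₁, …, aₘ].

[25; 2, 50]

a₀ = ⌊√650⌋ = 25.
With m₀=0, d₀=1 and mₖ₊₁ = dₖaₖ − mₖ, dₖ₊₁ = (n − mₖ₊₁²)/dₖ, aₖ₊₁ = ⌊(a₀+mₖ₊₁)/dₖ₊₁⌋:
  k=1: m=25, d=25, a=2
  k=2: m=25, d=1, a=50
d=1 and a=2a₀=50 at k=2, so the next step gives (m, d) = (25, 25) again — its k=1 value — and the period has length 2.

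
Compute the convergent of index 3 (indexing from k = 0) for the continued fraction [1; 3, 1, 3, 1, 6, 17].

19/15

Using pₖ = aₖpₖ₋₁ + pₖ₋₂, qₖ = aₖqₖ₋₁ + qₖ₋₂ (with p₋₁=1, p₋₂=0, q₋₁=0, q₋₂=1):
  k=0: a=1, p=1, q=1
  k=1: a=3, p=4, q=3
  k=2: a=1, p=5, q=4
  k=3: a=3, p=19, q=15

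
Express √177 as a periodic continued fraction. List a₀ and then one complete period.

[13; 3, 3, 2, 8, 2, 3, 3, 26]

a₀ = ⌊√177⌋ = 13.
With m₀=0, d₀=1 and mₖ₊₁ = dₖaₖ − mₖ, dₖ₊₁ = (n − mₖ₊₁²)/dₖ, aₖ₊₁ = ⌊(a₀+mₖ₊₁)/dₖ₊₁⌋:
  k=1: m=13, d=8, a=3
  k=2: m=11, d=7, a=3
  k=3: m=10, d=11, a=2
  k=4: m=12, d=3, a=8
  k=5: m=12, d=11, a=2
  k=6: m=10, d=7, a=3
  k=7: m=11, d=8, a=3
  k=8: m=13, d=1, a=26
d=1 and a=2a₀=26 at k=8, so the next step gives (m, d) = (13, 8) again — its k=1 value — and the period has length 8.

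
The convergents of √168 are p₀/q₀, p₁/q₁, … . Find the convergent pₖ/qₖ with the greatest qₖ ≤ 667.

√168 = [12; 1, 24, …] (period length 2).
Convergents:
  p_0/q_0 = 12/1
  p_1/q_1 = 13/1
  p_2/q_2 = 324/25
  p_3/q_3 = 337/26
  p_4/q_4 = 8412/649
  p_5/q_5 = 8749/675
q_4 = 649 ≤ 667 < 675 = q_5, so the answer is 8412/649.

8412/649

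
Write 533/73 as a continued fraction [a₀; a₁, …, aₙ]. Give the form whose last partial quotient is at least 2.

[7; 3, 3, 7]

533 = 7·73 + 22
73 = 3·22 + 7
22 = 3·7 + 1
7 = 7·1 + 0  (stop)
So 533/73 = [7; 3, 3, 7].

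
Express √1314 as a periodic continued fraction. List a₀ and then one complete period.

[36; 4, 72]

a₀ = ⌊√1314⌋ = 36.
With m₀=0, d₀=1 and mₖ₊₁ = dₖaₖ − mₖ, dₖ₊₁ = (n − mₖ₊₁²)/dₖ, aₖ₊₁ = ⌊(a₀+mₖ₊₁)/dₖ₊₁⌋:
  k=1: m=36, d=18, a=4
  k=2: m=36, d=1, a=72
d=1 and a=2a₀=72 at k=2, so the next step gives (m, d) = (36, 18) again — its k=1 value — and the period has length 2.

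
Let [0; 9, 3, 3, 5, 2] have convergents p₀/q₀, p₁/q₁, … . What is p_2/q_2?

Using pₖ = aₖpₖ₋₁ + pₖ₋₂, qₖ = aₖqₖ₋₁ + qₖ₋₂ (with p₋₁=1, p₋₂=0, q₋₁=0, q₋₂=1):
  k=0: a=0, p=0, q=1
  k=1: a=9, p=1, q=9
  k=2: a=3, p=3, q=28

3/28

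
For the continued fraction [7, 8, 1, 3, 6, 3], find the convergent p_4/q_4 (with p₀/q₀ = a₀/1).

1558/219

Using pₖ = aₖpₖ₋₁ + pₖ₋₂, qₖ = aₖqₖ₋₁ + qₖ₋₂ (with p₋₁=1, p₋₂=0, q₋₁=0, q₋₂=1):
  k=0: a=7, p=7, q=1
  k=1: a=8, p=57, q=8
  k=2: a=1, p=64, q=9
  k=3: a=3, p=249, q=35
  k=4: a=6, p=1558, q=219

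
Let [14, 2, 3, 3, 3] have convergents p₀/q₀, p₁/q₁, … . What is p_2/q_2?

101/7

Using pₖ = aₖpₖ₋₁ + pₖ₋₂, qₖ = aₖqₖ₋₁ + qₖ₋₂ (with p₋₁=1, p₋₂=0, q₋₁=0, q₋₂=1):
  k=0: a=14, p=14, q=1
  k=1: a=2, p=29, q=2
  k=2: a=3, p=101, q=7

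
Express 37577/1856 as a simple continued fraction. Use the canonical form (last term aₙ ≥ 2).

37577 = 20×1856 + 457
1856 = 4×457 + 28
457 = 16×28 + 9
28 = 3×9 + 1
9 = 9×1 + 0  (stop)
So 37577/1856 = [20; 4, 16, 3, 9].

[20; 4, 16, 3, 9]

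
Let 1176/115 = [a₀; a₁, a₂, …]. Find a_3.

2

1176 = 10·115 + 26   →  a_0 = 10
115 = 4·26 + 11   →  a_1 = 4
26 = 2·11 + 4   →  a_2 = 2
11 = 2·4 + 3   →  a_3 = 2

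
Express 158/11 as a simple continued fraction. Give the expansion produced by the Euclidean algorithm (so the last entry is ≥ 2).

158 = 14·11 + 4
11 = 2·4 + 3
4 = 1·3 + 1
3 = 3·1 + 0  (stop)
So 158/11 = [14; 2, 1, 3].

[14; 2, 1, 3]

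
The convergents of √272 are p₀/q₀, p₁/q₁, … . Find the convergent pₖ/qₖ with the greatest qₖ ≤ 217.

2177/132

√272 = [16; 2, 32, …] (period length 2).
Convergents:
  p_0/q_0 = 16/1
  p_1/q_1 = 33/2
  p_2/q_2 = 1072/65
  p_3/q_3 = 2177/132
  p_4/q_4 = 70736/4289
q_3 = 132 ≤ 217 < 4289 = q_4, so the answer is 2177/132.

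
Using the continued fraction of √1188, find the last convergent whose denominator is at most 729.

22714/659

√1188 = [34; 2, 7, 6, 7, 2, 68, …] (period length 6).
Convergents:
  p_0/q_0 = 34/1
  p_1/q_1 = 69/2
  p_2/q_2 = 517/15
  p_3/q_3 = 3171/92
  p_4/q_4 = 22714/659
  p_5/q_5 = 48599/1410
q_4 = 659 ≤ 729 < 1410 = q_5, so the answer is 22714/659.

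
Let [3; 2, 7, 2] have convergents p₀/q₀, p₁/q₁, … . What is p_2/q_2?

52/15

Using pₖ = aₖpₖ₋₁ + pₖ₋₂, qₖ = aₖqₖ₋₁ + qₖ₋₂ (with p₋₁=1, p₋₂=0, q₋₁=0, q₋₂=1):
  k=0: a=3, p=3, q=1
  k=1: a=2, p=7, q=2
  k=2: a=7, p=52, q=15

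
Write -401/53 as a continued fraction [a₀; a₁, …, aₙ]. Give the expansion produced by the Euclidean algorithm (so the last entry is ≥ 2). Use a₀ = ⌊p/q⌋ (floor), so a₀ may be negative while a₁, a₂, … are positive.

-401 = -8×53 + 23
53 = 2×23 + 7
23 = 3×7 + 2
7 = 3×2 + 1
2 = 2×1 + 0  (stop)
So -401/53 = [-8; 2, 3, 3, 2].

[-8; 2, 3, 3, 2]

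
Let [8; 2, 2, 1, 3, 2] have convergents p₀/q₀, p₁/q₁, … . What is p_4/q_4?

Using pₖ = aₖpₖ₋₁ + pₖ₋₂, qₖ = aₖqₖ₋₁ + qₖ₋₂ (with p₋₁=1, p₋₂=0, q₋₁=0, q₋₂=1):
  k=0: a=8, p=8, q=1
  k=1: a=2, p=17, q=2
  k=2: a=2, p=42, q=5
  k=3: a=1, p=59, q=7
  k=4: a=3, p=219, q=26

219/26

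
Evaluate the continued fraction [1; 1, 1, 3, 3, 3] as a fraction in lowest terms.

Using pₖ = aₖpₖ₋₁ + pₖ₋₂ and qₖ = aₖqₖ₋₁ + qₖ₋₂:
  k=0: a=1, p=1, q=1
  k=1: a=1, p=2, q=1
  k=2: a=1, p=3, q=2
  k=3: a=3, p=11, q=7
  k=4: a=3, p=36, q=23
  k=5: a=3, p=119, q=76

119/76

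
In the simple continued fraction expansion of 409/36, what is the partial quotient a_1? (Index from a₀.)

2

409 = 11·36 + 13   →  a_0 = 11
36 = 2·13 + 10   →  a_1 = 2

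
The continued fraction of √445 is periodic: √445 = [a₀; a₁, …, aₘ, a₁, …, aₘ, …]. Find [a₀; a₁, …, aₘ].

a₀ = ⌊√445⌋ = 21.
With m₀=0, d₀=1 and mₖ₊₁ = dₖaₖ − mₖ, dₖ₊₁ = (n − mₖ₊₁²)/dₖ, aₖ₊₁ = ⌊(a₀+mₖ₊₁)/dₖ₊₁⌋:
  k=1: m=21, d=4, a=10
  k=2: m=19, d=21, a=1
  k=3: m=2, d=21, a=1
  k=4: m=19, d=4, a=10
  k=5: m=21, d=1, a=42
d=1 and a=2a₀=42 at k=5, so the next step gives (m, d) = (21, 4) again — its k=1 value — and the period has length 5.

[21; 10, 1, 1, 10, 42]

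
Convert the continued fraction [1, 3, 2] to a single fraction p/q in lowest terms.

Fold from the inside: start with 2/1.
  3 + 1/2 = 7/2
  1 + 2/7 = 9/7

9/7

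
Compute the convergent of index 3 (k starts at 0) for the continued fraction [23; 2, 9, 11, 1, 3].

Using pₖ = aₖpₖ₋₁ + pₖ₋₂, qₖ = aₖqₖ₋₁ + qₖ₋₂ (with p₋₁=1, p₋₂=0, q₋₁=0, q₋₂=1):
  k=0: a=23, p=23, q=1
  k=1: a=2, p=47, q=2
  k=2: a=9, p=446, q=19
  k=3: a=11, p=4953, q=211

4953/211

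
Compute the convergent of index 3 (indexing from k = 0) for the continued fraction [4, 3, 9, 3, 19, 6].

Using pₖ = aₖpₖ₋₁ + pₖ₋₂, qₖ = aₖqₖ₋₁ + qₖ₋₂ (with p₋₁=1, p₋₂=0, q₋₁=0, q₋₂=1):
  k=0: a=4, p=4, q=1
  k=1: a=3, p=13, q=3
  k=2: a=9, p=121, q=28
  k=3: a=3, p=376, q=87

376/87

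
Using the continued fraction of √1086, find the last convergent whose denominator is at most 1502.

47817/1451

√1086 = [32; 1, 20, 1, 64, …] (period length 4).
Convergents:
  p_0/q_0 = 32/1
  p_1/q_1 = 33/1
  p_2/q_2 = 692/21
  p_3/q_3 = 725/22
  p_4/q_4 = 47092/1429
  p_5/q_5 = 47817/1451
  p_6/q_6 = 1003432/30449
q_5 = 1451 ≤ 1502 < 30449 = q_6, so the answer is 47817/1451.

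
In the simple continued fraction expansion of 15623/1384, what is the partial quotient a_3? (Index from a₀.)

15623 = 11·1384 + 399   →  a_0 = 11
1384 = 3·399 + 187   →  a_1 = 3
399 = 2·187 + 25   →  a_2 = 2
187 = 7·25 + 12   →  a_3 = 7

7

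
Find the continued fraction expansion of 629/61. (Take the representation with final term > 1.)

629 = 10*61 + 19
61 = 3*19 + 4
19 = 4*4 + 3
4 = 1*3 + 1
3 = 3*1 + 0  (stop)
So 629/61 = [10; 3, 4, 1, 3].

[10; 3, 4, 1, 3]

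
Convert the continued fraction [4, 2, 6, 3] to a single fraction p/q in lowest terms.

Using pₖ = aₖpₖ₋₁ + pₖ₋₂ and qₖ = aₖqₖ₋₁ + qₖ₋₂:
  k=0: a=4, p=4, q=1
  k=1: a=2, p=9, q=2
  k=2: a=6, p=58, q=13
  k=3: a=3, p=183, q=41

183/41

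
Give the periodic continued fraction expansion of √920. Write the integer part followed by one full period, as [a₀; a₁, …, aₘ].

[30; 3, 60]

a₀ = ⌊√920⌋ = 30.
With m₀=0, d₀=1 and mₖ₊₁ = dₖaₖ − mₖ, dₖ₊₁ = (n − mₖ₊₁²)/dₖ, aₖ₊₁ = ⌊(a₀+mₖ₊₁)/dₖ₊₁⌋:
  k=1: m=30, d=20, a=3
  k=2: m=30, d=1, a=60
d=1 and a=2a₀=60 at k=2, so the next step gives (m, d) = (30, 20) again — its k=1 value — and the period has length 2.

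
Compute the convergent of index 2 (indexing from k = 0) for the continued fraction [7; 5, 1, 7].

Using pₖ = aₖpₖ₋₁ + pₖ₋₂, qₖ = aₖqₖ₋₁ + qₖ₋₂ (with p₋₁=1, p₋₂=0, q₋₁=0, q₋₂=1):
  k=0: a=7, p=7, q=1
  k=1: a=5, p=36, q=5
  k=2: a=1, p=43, q=6

43/6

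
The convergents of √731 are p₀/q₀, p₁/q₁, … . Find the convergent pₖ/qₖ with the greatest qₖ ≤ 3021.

√731 = [27; 27, 54, …] (period length 2).
Convergents:
  p_0/q_0 = 27/1
  p_1/q_1 = 730/27
  p_2/q_2 = 39447/1459
  p_3/q_3 = 1065799/39420
q_2 = 1459 ≤ 3021 < 39420 = q_3, so the answer is 39447/1459.

39447/1459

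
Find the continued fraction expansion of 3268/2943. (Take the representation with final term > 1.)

3268 = 1·2943 + 325
2943 = 9·325 + 18
325 = 18·18 + 1
18 = 18·1 + 0  (stop)
So 3268/2943 = [1; 9, 18, 18].

[1; 9, 18, 18]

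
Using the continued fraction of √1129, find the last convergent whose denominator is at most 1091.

33903/1009

√1129 = [33; 1, 1, 1, 1, 66, …] (period length 5).
Convergents:
  p_0/q_0 = 33/1
  p_1/q_1 = 34/1
  p_2/q_2 = 67/2
  p_3/q_3 = 101/3
  p_4/q_4 = 168/5
  p_5/q_5 = 11189/333
  p_6/q_6 = 11357/338
  p_7/q_7 = 22546/671
  p_8/q_8 = 33903/1009
  p_9/q_9 = 56449/1680
q_8 = 1009 ≤ 1091 < 1680 = q_9, so the answer is 33903/1009.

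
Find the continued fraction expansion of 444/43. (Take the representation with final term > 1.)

[10; 3, 14]

444 = 10·43 + 14
43 = 3·14 + 1
14 = 14·1 + 0  (stop)
So 444/43 = [10; 3, 14].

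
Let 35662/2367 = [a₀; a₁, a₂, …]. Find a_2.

13

35662 = 15·2367 + 157   →  a_0 = 15
2367 = 15·157 + 12   →  a_1 = 15
157 = 13·12 + 1   →  a_2 = 13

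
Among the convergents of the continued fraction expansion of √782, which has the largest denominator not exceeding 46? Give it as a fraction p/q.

783/28

√782 = [27; 1, 26, 1, 54, …] (period length 4).
Convergents:
  p_0/q_0 = 27/1
  p_1/q_1 = 28/1
  p_2/q_2 = 755/27
  p_3/q_3 = 783/28
  p_4/q_4 = 43037/1539
q_3 = 28 ≤ 46 < 1539 = q_4, so the answer is 783/28.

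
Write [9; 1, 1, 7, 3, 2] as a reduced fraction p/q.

1039/109

Using pₖ = aₖpₖ₋₁ + pₖ₋₂ and qₖ = aₖqₖ₋₁ + qₖ₋₂:
  k=0: a=9, p=9, q=1
  k=1: a=1, p=10, q=1
  k=2: a=1, p=19, q=2
  k=3: a=7, p=143, q=15
  k=4: a=3, p=448, q=47
  k=5: a=2, p=1039, q=109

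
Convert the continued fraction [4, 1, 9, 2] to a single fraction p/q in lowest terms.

Fold from the inside: start with 2/1.
  9 + 1/2 = 19/2
  1 + 2/19 = 21/19
  4 + 19/21 = 103/21

103/21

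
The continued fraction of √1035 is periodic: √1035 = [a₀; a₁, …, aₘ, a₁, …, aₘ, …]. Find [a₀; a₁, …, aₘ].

a₀ = ⌊√1035⌋ = 32.
With m₀=0, d₀=1 and mₖ₊₁ = dₖaₖ − mₖ, dₖ₊₁ = (n − mₖ₊₁²)/dₖ, aₖ₊₁ = ⌊(a₀+mₖ₊₁)/dₖ₊₁⌋:
  k=1: m=32, d=11, a=5
  k=2: m=23, d=46, a=1
  k=3: m=23, d=11, a=5
  k=4: m=32, d=1, a=64
d=1 and a=2a₀=64 at k=4, so the next step gives (m, d) = (32, 11) again — its k=1 value — and the period has length 4.

[32; 5, 1, 5, 64]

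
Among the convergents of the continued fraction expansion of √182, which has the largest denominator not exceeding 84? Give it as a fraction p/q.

715/53

√182 = [13; 2, 26, …] (period length 2).
Convergents:
  p_0/q_0 = 13/1
  p_1/q_1 = 27/2
  p_2/q_2 = 715/53
  p_3/q_3 = 1457/108
q_2 = 53 ≤ 84 < 108 = q_3, so the answer is 715/53.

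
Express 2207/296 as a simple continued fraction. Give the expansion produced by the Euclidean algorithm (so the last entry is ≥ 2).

2207 = 7·296 + 135
296 = 2·135 + 26
135 = 5·26 + 5
26 = 5·5 + 1
5 = 5·1 + 0  (stop)
So 2207/296 = [7; 2, 5, 5, 5].

[7; 2, 5, 5, 5]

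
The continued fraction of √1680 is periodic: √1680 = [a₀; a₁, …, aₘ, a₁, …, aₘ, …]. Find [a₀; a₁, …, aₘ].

[40; 1, 80]

a₀ = ⌊√1680⌋ = 40.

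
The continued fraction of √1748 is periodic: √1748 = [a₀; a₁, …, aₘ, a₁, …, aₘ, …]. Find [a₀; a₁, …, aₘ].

[41; 1, 4, 4, 4, 1, 82]

a₀ = ⌊√1748⌋ = 41.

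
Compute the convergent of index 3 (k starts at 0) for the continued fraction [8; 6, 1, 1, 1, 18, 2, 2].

Using pₖ = aₖpₖ₋₁ + pₖ₋₂, qₖ = aₖqₖ₋₁ + qₖ₋₂ (with p₋₁=1, p₋₂=0, q₋₁=0, q₋₂=1):
  k=0: a=8, p=8, q=1
  k=1: a=6, p=49, q=6
  k=2: a=1, p=57, q=7
  k=3: a=1, p=106, q=13

106/13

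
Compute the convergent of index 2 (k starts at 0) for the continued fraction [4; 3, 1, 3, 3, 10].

Using pₖ = aₖpₖ₋₁ + pₖ₋₂, qₖ = aₖqₖ₋₁ + qₖ₋₂ (with p₋₁=1, p₋₂=0, q₋₁=0, q₋₂=1):
  k=0: a=4, p=4, q=1
  k=1: a=3, p=13, q=3
  k=2: a=1, p=17, q=4

17/4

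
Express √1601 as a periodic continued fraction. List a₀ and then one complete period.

a₀ = ⌊√1601⌋ = 40.
With m₀=0, d₀=1 and mₖ₊₁ = dₖaₖ − mₖ, dₖ₊₁ = (n − mₖ₊₁²)/dₖ, aₖ₊₁ = ⌊(a₀+mₖ₊₁)/dₖ₊₁⌋:
  k=1: m=40, d=1, a=80
d=1 and a=2a₀=80 at k=1, so the next step gives (m, d) = (40, 1) again — its k=1 value — and the period has length 1.

[40; 80]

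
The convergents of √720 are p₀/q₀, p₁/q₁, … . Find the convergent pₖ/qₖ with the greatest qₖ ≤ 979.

8667/323

√720 = [26; 1, 4, 1, 52, …] (period length 4).
Convergents:
  p_0/q_0 = 26/1
  p_1/q_1 = 27/1
  p_2/q_2 = 134/5
  p_3/q_3 = 161/6
  p_4/q_4 = 8506/317
  p_5/q_5 = 8667/323
  p_6/q_6 = 43174/1609
q_5 = 323 ≤ 979 < 1609 = q_6, so the answer is 8667/323.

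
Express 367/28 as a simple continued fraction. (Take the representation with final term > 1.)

367 = 13·28 + 3
28 = 9·3 + 1
3 = 3·1 + 0  (stop)
So 367/28 = [13; 9, 3].

[13; 9, 3]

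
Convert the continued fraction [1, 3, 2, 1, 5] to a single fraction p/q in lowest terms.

Fold from the inside: start with 5/1.
  1 + 1/5 = 6/5
  2 + 5/6 = 17/6
  3 + 6/17 = 57/17
  1 + 17/57 = 74/57

74/57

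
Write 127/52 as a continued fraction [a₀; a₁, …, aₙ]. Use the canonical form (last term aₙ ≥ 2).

127 = 2·52 + 23
52 = 2·23 + 6
23 = 3·6 + 5
6 = 1·5 + 1
5 = 5·1 + 0  (stop)
So 127/52 = [2; 2, 3, 1, 5].

[2; 2, 3, 1, 5]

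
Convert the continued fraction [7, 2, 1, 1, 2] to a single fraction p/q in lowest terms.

96/13

Using pₖ = aₖpₖ₋₁ + pₖ₋₂ and qₖ = aₖqₖ₋₁ + qₖ₋₂:
  k=0: a=7, p=7, q=1
  k=1: a=2, p=15, q=2
  k=2: a=1, p=22, q=3
  k=3: a=1, p=37, q=5
  k=4: a=2, p=96, q=13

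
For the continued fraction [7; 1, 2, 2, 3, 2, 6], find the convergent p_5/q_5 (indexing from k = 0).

424/55

Using pₖ = aₖpₖ₋₁ + pₖ₋₂, qₖ = aₖqₖ₋₁ + qₖ₋₂ (with p₋₁=1, p₋₂=0, q₋₁=0, q₋₂=1):
  k=0: a=7, p=7, q=1
  k=1: a=1, p=8, q=1
  k=2: a=2, p=23, q=3
  k=3: a=2, p=54, q=7
  k=4: a=3, p=185, q=24
  k=5: a=2, p=424, q=55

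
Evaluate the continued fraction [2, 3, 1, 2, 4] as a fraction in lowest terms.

Using pₖ = aₖpₖ₋₁ + pₖ₋₂ and qₖ = aₖqₖ₋₁ + qₖ₋₂:
  k=0: a=2, p=2, q=1
  k=1: a=3, p=7, q=3
  k=2: a=1, p=9, q=4
  k=3: a=2, p=25, q=11
  k=4: a=4, p=109, q=48

109/48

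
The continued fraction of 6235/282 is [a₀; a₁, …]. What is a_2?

6235 = 22·282 + 31   →  a_0 = 22
282 = 9·31 + 3   →  a_1 = 9
31 = 10·3 + 1   →  a_2 = 10

10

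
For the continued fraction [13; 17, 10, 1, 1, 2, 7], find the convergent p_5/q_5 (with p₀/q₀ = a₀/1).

11831/906

Using pₖ = aₖpₖ₋₁ + pₖ₋₂, qₖ = aₖqₖ₋₁ + qₖ₋₂ (with p₋₁=1, p₋₂=0, q₋₁=0, q₋₂=1):
  k=0: a=13, p=13, q=1
  k=1: a=17, p=222, q=17
  k=2: a=10, p=2233, q=171
  k=3: a=1, p=2455, q=188
  k=4: a=1, p=4688, q=359
  k=5: a=2, p=11831, q=906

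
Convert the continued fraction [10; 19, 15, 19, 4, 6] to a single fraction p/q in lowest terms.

1387650/138041

Using pₖ = aₖpₖ₋₁ + pₖ₋₂ and qₖ = aₖqₖ₋₁ + qₖ₋₂:
  k=0: a=10, p=10, q=1
  k=1: a=19, p=191, q=19
  k=2: a=15, p=2875, q=286
  k=3: a=19, p=54816, q=5453
  k=4: a=4, p=222139, q=22098
  k=5: a=6, p=1387650, q=138041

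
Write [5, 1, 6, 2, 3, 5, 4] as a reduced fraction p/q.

6757/1152

Using pₖ = aₖpₖ₋₁ + pₖ₋₂ and qₖ = aₖqₖ₋₁ + qₖ₋₂:
  k=0: a=5, p=5, q=1
  k=1: a=1, p=6, q=1
  k=2: a=6, p=41, q=7
  k=3: a=2, p=88, q=15
  k=4: a=3, p=305, q=52
  k=5: a=5, p=1613, q=275
  k=6: a=4, p=6757, q=1152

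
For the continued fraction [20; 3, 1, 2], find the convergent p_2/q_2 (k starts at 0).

Using pₖ = aₖpₖ₋₁ + pₖ₋₂, qₖ = aₖqₖ₋₁ + qₖ₋₂ (with p₋₁=1, p₋₂=0, q₋₁=0, q₋₂=1):
  k=0: a=20, p=20, q=1
  k=1: a=3, p=61, q=3
  k=2: a=1, p=81, q=4

81/4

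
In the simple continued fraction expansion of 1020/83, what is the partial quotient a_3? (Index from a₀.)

5

1020 = 12·83 + 24   →  a_0 = 12
83 = 3·24 + 11   →  a_1 = 3
24 = 2·11 + 2   →  a_2 = 2
11 = 5·2 + 1   →  a_3 = 5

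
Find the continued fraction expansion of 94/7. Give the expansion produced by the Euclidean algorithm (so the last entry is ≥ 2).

[13; 2, 3]

94 = 13×7 + 3
7 = 2×3 + 1
3 = 3×1 + 0  (stop)
So 94/7 = [13; 2, 3].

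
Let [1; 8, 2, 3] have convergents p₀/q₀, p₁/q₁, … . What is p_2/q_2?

19/17

Using pₖ = aₖpₖ₋₁ + pₖ₋₂, qₖ = aₖqₖ₋₁ + qₖ₋₂ (with p₋₁=1, p₋₂=0, q₋₁=0, q₋₂=1):
  k=0: a=1, p=1, q=1
  k=1: a=8, p=9, q=8
  k=2: a=2, p=19, q=17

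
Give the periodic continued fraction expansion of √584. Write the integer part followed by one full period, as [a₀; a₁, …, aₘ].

a₀ = ⌊√584⌋ = 24.
With m₀=0, d₀=1 and mₖ₊₁ = dₖaₖ − mₖ, dₖ₊₁ = (n − mₖ₊₁²)/dₖ, aₖ₊₁ = ⌊(a₀+mₖ₊₁)/dₖ₊₁⌋:
  k=1: m=24, d=8, a=6
  k=2: m=24, d=1, a=48
d=1 and a=2a₀=48 at k=2, so the next step gives (m, d) = (24, 8) again — its k=1 value — and the period has length 2.

[24; 6, 48]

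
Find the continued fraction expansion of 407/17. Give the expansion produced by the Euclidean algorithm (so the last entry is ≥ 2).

[23; 1, 16]

407 = 23*17 + 16
17 = 1*16 + 1
16 = 16*1 + 0  (stop)
So 407/17 = [23; 1, 16].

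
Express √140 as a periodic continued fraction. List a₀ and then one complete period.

[11; 1, 4, 1, 22]

a₀ = ⌊√140⌋ = 11.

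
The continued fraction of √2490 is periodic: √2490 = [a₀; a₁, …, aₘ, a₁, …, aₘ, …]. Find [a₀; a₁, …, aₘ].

a₀ = ⌊√2490⌋ = 49.
With m₀=0, d₀=1 and mₖ₊₁ = dₖaₖ − mₖ, dₖ₊₁ = (n − mₖ₊₁²)/dₖ, aₖ₊₁ = ⌊(a₀+mₖ₊₁)/dₖ₊₁⌋:
  k=1: m=49, d=89, a=1
  k=2: m=40, d=10, a=8
  k=3: m=40, d=89, a=1
  k=4: m=49, d=1, a=98
d=1 and a=2a₀=98 at k=4, so the next step gives (m, d) = (49, 89) again — its k=1 value — and the period has length 4.

[49; 1, 8, 1, 98]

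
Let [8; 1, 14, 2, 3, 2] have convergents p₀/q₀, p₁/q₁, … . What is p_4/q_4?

Using pₖ = aₖpₖ₋₁ + pₖ₋₂, qₖ = aₖqₖ₋₁ + qₖ₋₂ (with p₋₁=1, p₋₂=0, q₋₁=0, q₋₂=1):
  k=0: a=8, p=8, q=1
  k=1: a=1, p=9, q=1
  k=2: a=14, p=134, q=15
  k=3: a=2, p=277, q=31
  k=4: a=3, p=965, q=108

965/108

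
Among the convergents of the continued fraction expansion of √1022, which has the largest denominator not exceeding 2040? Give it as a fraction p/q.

√1022 = [31; 1, 30, 1, 62, …] (period length 4).
Convergents:
  p_0/q_0 = 31/1
  p_1/q_1 = 32/1
  p_2/q_2 = 991/31
  p_3/q_3 = 1023/32
  p_4/q_4 = 64417/2015
  p_5/q_5 = 65440/2047
q_4 = 2015 ≤ 2040 < 2047 = q_5, so the answer is 64417/2015.

64417/2015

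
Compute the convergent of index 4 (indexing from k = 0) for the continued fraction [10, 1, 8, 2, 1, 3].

305/28

Using pₖ = aₖpₖ₋₁ + pₖ₋₂, qₖ = aₖqₖ₋₁ + qₖ₋₂ (with p₋₁=1, p₋₂=0, q₋₁=0, q₋₂=1):
  k=0: a=10, p=10, q=1
  k=1: a=1, p=11, q=1
  k=2: a=8, p=98, q=9
  k=3: a=2, p=207, q=19
  k=4: a=1, p=305, q=28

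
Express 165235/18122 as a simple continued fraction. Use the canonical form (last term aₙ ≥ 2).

[9; 8, 2, 12, 14, 6]

165235 = 9×18122 + 2137
18122 = 8×2137 + 1026
2137 = 2×1026 + 85
1026 = 12×85 + 6
85 = 14×6 + 1
6 = 6×1 + 0  (stop)
So 165235/18122 = [9; 8, 2, 12, 14, 6].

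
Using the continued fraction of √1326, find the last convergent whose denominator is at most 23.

437/12

√1326 = [36; 2, 2, 2, 2, 2, 72, …] (period length 6).
Convergents:
  p_0/q_0 = 36/1
  p_1/q_1 = 73/2
  p_2/q_2 = 182/5
  p_3/q_3 = 437/12
  p_4/q_4 = 1056/29
q_3 = 12 ≤ 23 < 29 = q_4, so the answer is 437/12.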